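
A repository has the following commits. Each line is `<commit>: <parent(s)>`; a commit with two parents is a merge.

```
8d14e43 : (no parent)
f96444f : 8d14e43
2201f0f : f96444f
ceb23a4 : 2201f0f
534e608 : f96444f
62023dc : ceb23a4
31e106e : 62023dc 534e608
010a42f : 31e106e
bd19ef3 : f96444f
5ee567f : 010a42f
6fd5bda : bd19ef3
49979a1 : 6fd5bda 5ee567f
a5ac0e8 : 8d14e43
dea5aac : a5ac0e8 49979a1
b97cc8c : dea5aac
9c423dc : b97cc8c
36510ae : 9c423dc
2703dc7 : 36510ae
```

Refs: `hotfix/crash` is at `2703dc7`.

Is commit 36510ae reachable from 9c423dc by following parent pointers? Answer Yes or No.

No

Ancestors of 9c423dc: {010a42f, 2201f0f, 31e106e, 49979a1, 534e608, 5ee567f, 62023dc, 6fd5bda, 8d14e43, 9c423dc, a5ac0e8, b97cc8c, bd19ef3, ceb23a4, dea5aac, f96444f}.
36510ae is not in that set, so it is not an ancestor of 9c423dc.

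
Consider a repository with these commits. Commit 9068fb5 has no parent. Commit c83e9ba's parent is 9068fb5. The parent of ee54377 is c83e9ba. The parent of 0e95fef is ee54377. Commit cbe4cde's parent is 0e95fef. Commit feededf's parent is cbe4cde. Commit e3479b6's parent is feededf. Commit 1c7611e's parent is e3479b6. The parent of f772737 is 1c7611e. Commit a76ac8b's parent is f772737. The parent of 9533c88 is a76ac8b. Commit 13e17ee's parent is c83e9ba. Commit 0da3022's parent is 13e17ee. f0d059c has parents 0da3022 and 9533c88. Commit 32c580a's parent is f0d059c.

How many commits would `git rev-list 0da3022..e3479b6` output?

5

Reachable from e3479b6: {0e95fef, 9068fb5, c83e9ba, cbe4cde, e3479b6, ee54377, feededf}.
Reachable from 0da3022: {0da3022, 13e17ee, 9068fb5, c83e9ba}.
In e3479b6's history but not 0da3022's: {0e95fef, cbe4cde, e3479b6, ee54377, feededf} — 5 commits.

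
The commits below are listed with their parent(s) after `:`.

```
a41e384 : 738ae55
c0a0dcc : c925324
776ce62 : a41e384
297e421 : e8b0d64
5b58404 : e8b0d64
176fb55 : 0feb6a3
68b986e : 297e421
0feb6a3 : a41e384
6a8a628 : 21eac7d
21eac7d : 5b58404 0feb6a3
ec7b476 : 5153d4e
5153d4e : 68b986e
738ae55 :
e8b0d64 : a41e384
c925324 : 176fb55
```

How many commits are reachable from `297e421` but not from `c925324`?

Reachable from 297e421: {297e421, 738ae55, a41e384, e8b0d64}.
Reachable from c925324: {0feb6a3, 176fb55, 738ae55, a41e384, c925324}.
In 297e421's history but not c925324's: {297e421, e8b0d64} — 2 commits.

2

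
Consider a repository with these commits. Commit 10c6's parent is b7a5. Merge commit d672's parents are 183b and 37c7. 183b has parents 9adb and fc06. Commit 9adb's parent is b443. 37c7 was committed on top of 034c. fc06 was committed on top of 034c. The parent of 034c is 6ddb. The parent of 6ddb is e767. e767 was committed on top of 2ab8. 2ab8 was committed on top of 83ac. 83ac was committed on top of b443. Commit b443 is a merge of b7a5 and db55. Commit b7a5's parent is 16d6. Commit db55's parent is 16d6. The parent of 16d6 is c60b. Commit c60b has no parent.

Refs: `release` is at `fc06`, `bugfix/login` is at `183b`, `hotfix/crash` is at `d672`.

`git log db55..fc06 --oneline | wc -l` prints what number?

8

Reachable from fc06: {034c, 16d6, 2ab8, 6ddb, 83ac, b443, b7a5, c60b, db55, e767, fc06}.
Reachable from db55: {16d6, c60b, db55}.
In fc06's history but not db55's: {034c, 2ab8, 6ddb, 83ac, b443, b7a5, e767, fc06} — 8 commits.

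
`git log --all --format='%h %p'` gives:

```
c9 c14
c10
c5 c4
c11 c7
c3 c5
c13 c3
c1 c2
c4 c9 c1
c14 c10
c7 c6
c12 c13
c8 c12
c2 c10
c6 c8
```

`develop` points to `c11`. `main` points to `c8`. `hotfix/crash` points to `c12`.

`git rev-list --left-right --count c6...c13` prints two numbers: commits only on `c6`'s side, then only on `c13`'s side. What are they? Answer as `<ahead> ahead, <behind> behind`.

Reachable from c6: {c1, c10, c12, c13, c14, c2, c3, c4, c5, c6, c8, c9}.
Reachable from c13: {c1, c10, c13, c14, c2, c3, c4, c5, c9}.
Only in c6's history (ahead): {c12, c6, c8} — 3.
Only in c13's history (behind): {} — 0.

3 ahead, 0 behind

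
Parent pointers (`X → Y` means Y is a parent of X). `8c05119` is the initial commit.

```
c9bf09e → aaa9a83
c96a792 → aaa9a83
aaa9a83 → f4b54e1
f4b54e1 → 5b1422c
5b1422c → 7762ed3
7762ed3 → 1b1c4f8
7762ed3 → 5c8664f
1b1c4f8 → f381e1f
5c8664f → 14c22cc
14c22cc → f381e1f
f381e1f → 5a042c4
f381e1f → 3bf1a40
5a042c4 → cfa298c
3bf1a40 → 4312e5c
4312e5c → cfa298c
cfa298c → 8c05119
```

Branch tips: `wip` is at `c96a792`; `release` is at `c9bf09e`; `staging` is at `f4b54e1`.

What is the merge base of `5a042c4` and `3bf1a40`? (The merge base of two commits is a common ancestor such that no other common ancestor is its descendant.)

Ancestors of 5a042c4: {5a042c4, 8c05119, cfa298c}.
Ancestors of 3bf1a40: {3bf1a40, 4312e5c, 8c05119, cfa298c}.
Common ancestors: {8c05119, cfa298c}.
Among these, cfa298c is not an ancestor of any other common ancestor — it is the merge base.

cfa298c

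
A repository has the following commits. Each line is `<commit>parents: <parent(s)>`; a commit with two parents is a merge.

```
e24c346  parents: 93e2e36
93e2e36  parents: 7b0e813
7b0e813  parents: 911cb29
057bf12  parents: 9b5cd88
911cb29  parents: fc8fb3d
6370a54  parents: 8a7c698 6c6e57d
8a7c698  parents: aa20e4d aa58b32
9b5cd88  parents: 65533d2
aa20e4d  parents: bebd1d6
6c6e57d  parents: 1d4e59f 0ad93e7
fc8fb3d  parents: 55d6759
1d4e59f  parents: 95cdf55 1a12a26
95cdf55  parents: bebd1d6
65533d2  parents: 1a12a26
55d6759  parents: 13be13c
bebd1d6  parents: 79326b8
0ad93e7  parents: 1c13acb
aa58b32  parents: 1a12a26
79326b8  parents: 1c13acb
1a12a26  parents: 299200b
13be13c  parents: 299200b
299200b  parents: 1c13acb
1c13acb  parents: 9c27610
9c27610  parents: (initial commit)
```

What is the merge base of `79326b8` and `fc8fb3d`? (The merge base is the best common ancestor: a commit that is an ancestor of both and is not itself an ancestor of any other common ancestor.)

Ancestors of 79326b8: {1c13acb, 79326b8, 9c27610}.
Ancestors of fc8fb3d: {13be13c, 1c13acb, 299200b, 55d6759, 9c27610, fc8fb3d}.
Common ancestors: {1c13acb, 9c27610}.
Among these, 1c13acb is not an ancestor of any other common ancestor — it is the merge base.

1c13acb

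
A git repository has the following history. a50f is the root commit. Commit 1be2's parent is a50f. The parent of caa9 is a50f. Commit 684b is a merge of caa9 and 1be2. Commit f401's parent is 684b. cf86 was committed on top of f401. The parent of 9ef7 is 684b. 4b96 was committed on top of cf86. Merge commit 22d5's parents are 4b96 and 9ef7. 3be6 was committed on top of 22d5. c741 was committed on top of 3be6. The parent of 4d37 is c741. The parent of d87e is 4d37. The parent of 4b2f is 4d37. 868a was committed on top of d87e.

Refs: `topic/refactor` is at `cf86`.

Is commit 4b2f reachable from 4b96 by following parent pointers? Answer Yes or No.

Ancestors of 4b96: {1be2, 4b96, 684b, a50f, caa9, cf86, f401}.
4b2f is not in that set, so it is not an ancestor of 4b96.

No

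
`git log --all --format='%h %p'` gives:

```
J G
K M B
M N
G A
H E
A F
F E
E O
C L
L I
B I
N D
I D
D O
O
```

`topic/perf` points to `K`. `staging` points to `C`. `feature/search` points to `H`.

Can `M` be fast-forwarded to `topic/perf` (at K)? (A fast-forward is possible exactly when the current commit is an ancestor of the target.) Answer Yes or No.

Yes

A fast-forward from M to K is possible iff M is an ancestor of K.
Ancestors of K: {B, D, I, K, M, N, O}.
M is among them, so fast-forward is possible.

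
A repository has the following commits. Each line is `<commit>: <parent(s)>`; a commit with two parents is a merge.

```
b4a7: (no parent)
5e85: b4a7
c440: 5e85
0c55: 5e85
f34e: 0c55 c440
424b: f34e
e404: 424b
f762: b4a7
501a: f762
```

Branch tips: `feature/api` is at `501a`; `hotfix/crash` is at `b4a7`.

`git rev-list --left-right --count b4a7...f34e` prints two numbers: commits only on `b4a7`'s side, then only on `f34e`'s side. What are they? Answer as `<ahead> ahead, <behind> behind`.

0 ahead, 4 behind

Reachable from b4a7: {b4a7}.
Reachable from f34e: {0c55, 5e85, b4a7, c440, f34e}.
Only in b4a7's history (ahead): {} — 0.
Only in f34e's history (behind): {0c55, 5e85, c440, f34e} — 4.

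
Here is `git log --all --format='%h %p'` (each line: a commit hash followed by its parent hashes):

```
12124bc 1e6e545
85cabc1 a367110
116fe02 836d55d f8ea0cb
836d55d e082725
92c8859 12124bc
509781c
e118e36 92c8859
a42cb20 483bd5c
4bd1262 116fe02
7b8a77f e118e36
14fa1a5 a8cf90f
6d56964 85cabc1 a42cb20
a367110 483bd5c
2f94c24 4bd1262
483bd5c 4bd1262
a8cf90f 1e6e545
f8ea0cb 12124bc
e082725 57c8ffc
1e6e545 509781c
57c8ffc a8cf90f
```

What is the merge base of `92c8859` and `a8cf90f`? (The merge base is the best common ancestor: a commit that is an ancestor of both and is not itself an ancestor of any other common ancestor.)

Ancestors of 92c8859: {12124bc, 1e6e545, 509781c, 92c8859}.
Ancestors of a8cf90f: {1e6e545, 509781c, a8cf90f}.
Common ancestors: {1e6e545, 509781c}.
Among these, 1e6e545 is not an ancestor of any other common ancestor — it is the merge base.

1e6e545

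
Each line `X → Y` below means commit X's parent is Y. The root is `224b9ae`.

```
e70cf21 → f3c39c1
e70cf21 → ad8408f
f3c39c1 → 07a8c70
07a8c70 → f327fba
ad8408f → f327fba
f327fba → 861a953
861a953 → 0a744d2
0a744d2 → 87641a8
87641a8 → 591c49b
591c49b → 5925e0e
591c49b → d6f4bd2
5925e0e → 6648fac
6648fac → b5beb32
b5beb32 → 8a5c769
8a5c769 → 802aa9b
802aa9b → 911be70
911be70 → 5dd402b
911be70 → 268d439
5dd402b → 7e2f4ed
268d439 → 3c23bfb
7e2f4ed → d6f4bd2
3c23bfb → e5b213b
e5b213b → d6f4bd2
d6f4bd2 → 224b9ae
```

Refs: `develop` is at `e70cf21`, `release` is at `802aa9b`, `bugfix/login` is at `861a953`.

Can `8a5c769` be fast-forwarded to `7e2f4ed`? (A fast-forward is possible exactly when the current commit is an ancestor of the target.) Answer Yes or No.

A fast-forward from 8a5c769 to 7e2f4ed is possible iff 8a5c769 is an ancestor of 7e2f4ed.
Ancestors of 7e2f4ed: {224b9ae, 7e2f4ed, d6f4bd2}.
8a5c769 is not among them, so fast-forward is not possible.

No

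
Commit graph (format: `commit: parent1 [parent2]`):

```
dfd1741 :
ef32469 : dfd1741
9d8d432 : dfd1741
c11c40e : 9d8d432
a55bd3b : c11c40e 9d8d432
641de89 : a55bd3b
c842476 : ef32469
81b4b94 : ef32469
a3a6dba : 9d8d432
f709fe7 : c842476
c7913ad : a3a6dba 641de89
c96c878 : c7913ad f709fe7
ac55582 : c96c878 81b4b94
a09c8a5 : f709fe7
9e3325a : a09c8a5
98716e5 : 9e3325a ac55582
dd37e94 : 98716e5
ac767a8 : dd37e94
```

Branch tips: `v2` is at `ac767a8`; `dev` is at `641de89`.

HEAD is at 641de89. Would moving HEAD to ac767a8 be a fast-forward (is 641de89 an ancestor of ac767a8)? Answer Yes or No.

A fast-forward from 641de89 to ac767a8 is possible iff 641de89 is an ancestor of ac767a8.
Ancestors of ac767a8: {641de89, 81b4b94, 98716e5, 9d8d432, 9e3325a, a09c8a5, a3a6dba, a55bd3b, ac55582, ac767a8, c11c40e, c7913ad, c842476, c96c878, dd37e94, dfd1741, ef32469, f709fe7}.
641de89 is among them, so fast-forward is possible.

Yes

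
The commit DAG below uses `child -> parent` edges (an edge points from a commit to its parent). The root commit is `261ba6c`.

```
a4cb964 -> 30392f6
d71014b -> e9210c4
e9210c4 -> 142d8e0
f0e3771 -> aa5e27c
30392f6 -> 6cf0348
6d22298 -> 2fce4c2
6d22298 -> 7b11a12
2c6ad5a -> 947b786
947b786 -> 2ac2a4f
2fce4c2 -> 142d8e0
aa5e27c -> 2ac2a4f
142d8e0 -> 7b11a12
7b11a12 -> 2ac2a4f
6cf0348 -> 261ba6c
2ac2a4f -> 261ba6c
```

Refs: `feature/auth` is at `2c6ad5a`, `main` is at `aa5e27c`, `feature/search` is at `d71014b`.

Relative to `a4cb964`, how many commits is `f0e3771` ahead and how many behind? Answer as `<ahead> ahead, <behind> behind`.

3 ahead, 3 behind

Reachable from f0e3771: {261ba6c, 2ac2a4f, aa5e27c, f0e3771}.
Reachable from a4cb964: {261ba6c, 30392f6, 6cf0348, a4cb964}.
Only in f0e3771's history (ahead): {2ac2a4f, aa5e27c, f0e3771} — 3.
Only in a4cb964's history (behind): {30392f6, 6cf0348, a4cb964} — 3.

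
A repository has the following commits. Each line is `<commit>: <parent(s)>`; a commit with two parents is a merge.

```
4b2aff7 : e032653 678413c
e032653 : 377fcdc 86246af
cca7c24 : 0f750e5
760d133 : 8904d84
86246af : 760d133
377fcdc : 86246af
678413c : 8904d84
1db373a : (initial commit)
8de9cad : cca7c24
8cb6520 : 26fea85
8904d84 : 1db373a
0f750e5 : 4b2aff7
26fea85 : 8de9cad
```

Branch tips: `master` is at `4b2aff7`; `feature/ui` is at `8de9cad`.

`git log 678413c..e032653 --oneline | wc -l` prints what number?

4

Reachable from e032653: {1db373a, 377fcdc, 760d133, 86246af, 8904d84, e032653}.
Reachable from 678413c: {1db373a, 678413c, 8904d84}.
In e032653's history but not 678413c's: {377fcdc, 760d133, 86246af, e032653} — 4 commits.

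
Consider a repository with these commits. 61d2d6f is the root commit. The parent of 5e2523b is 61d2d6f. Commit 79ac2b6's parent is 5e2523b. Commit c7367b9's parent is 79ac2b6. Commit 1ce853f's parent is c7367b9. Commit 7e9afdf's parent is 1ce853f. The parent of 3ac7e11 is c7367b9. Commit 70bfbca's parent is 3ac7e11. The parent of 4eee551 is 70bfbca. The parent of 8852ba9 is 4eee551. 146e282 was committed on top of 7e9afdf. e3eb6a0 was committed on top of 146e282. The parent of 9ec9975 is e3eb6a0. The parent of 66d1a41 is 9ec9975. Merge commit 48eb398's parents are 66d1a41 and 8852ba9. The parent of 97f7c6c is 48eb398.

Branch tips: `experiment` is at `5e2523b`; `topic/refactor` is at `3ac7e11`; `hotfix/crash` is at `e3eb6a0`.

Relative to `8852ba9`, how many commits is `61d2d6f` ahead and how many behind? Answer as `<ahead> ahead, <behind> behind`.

0 ahead, 7 behind

Reachable from 61d2d6f: {61d2d6f}.
Reachable from 8852ba9: {3ac7e11, 4eee551, 5e2523b, 61d2d6f, 70bfbca, 79ac2b6, 8852ba9, c7367b9}.
Only in 61d2d6f's history (ahead): {} — 0.
Only in 8852ba9's history (behind): {3ac7e11, 4eee551, 5e2523b, 70bfbca, 79ac2b6, 8852ba9, c7367b9} — 7.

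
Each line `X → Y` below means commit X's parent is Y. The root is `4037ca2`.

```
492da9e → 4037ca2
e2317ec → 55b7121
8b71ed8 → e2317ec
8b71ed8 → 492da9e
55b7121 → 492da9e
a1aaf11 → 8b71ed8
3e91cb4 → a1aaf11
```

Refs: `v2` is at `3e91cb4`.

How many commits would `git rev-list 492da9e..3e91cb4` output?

Reachable from 3e91cb4: {3e91cb4, 4037ca2, 492da9e, 55b7121, 8b71ed8, a1aaf11, e2317ec}.
Reachable from 492da9e: {4037ca2, 492da9e}.
In 3e91cb4's history but not 492da9e's: {3e91cb4, 55b7121, 8b71ed8, a1aaf11, e2317ec} — 5 commits.

5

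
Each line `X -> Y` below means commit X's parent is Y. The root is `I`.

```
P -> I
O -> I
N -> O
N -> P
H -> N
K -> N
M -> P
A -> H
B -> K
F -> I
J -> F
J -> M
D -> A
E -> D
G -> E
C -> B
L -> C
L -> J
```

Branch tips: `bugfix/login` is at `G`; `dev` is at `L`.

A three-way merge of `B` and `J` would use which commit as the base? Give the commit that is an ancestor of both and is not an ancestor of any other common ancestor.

P

Ancestors of B: {B, I, K, N, O, P}.
Ancestors of J: {F, I, J, M, P}.
Common ancestors: {I, P}.
Among these, P is not an ancestor of any other common ancestor — it is the merge base.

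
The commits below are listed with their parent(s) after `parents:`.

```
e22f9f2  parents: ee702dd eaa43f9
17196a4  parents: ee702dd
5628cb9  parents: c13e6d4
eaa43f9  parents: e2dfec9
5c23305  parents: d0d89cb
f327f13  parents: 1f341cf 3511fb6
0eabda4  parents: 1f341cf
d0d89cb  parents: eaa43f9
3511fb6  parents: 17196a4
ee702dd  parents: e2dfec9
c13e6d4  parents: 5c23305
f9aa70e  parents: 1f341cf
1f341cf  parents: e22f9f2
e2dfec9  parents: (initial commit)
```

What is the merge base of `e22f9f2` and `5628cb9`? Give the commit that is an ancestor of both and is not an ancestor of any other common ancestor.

eaa43f9

Ancestors of e22f9f2: {e22f9f2, e2dfec9, eaa43f9, ee702dd}.
Ancestors of 5628cb9: {5628cb9, 5c23305, c13e6d4, d0d89cb, e2dfec9, eaa43f9}.
Common ancestors: {e2dfec9, eaa43f9}.
Among these, eaa43f9 is not an ancestor of any other common ancestor — it is the merge base.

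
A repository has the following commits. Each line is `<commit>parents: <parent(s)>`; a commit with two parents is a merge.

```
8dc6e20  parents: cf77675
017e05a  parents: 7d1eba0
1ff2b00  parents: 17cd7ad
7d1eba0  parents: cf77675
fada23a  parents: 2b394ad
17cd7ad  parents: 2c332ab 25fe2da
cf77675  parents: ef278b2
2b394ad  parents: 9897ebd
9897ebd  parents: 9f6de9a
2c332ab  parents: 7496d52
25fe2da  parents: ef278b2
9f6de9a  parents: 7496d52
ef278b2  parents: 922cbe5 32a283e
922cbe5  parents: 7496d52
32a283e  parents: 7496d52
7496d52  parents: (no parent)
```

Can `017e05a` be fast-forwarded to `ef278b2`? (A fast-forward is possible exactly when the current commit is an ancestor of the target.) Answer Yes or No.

No

A fast-forward from 017e05a to ef278b2 is possible iff 017e05a is an ancestor of ef278b2.
Ancestors of ef278b2: {32a283e, 7496d52, 922cbe5, ef278b2}.
017e05a is not among them, so fast-forward is not possible.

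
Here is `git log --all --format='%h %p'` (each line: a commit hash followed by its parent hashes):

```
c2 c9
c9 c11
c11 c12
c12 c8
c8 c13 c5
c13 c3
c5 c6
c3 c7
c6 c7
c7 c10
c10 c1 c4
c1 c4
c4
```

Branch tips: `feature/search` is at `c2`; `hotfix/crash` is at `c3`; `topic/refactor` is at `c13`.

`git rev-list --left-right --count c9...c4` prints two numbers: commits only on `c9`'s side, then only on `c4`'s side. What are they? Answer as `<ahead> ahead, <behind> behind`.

Reachable from c9: {c1, c10, c11, c12, c13, c3, c4, c5, c6, c7, c8, c9}.
Reachable from c4: {c4}.
Only in c9's history (ahead): {c1, c10, c11, c12, c13, c3, c5, c6, c7, c8, c9} — 11.
Only in c4's history (behind): {} — 0.

11 ahead, 0 behind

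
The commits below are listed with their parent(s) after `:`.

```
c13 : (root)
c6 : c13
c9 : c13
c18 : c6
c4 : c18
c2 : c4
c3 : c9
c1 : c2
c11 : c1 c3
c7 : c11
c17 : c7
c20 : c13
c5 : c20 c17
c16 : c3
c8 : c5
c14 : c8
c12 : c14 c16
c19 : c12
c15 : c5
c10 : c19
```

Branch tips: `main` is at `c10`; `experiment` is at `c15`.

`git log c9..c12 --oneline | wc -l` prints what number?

15

Reachable from c12: {c1, c11, c12, c13, c14, c16, c17, c18, c2, c20, c3, c4, c5, c6, c7, c8, c9}.
Reachable from c9: {c13, c9}.
In c12's history but not c9's: {c1, c11, c12, c14, c16, c17, c18, c2, c20, c3, c4, c5, c6, c7, c8} — 15 commits.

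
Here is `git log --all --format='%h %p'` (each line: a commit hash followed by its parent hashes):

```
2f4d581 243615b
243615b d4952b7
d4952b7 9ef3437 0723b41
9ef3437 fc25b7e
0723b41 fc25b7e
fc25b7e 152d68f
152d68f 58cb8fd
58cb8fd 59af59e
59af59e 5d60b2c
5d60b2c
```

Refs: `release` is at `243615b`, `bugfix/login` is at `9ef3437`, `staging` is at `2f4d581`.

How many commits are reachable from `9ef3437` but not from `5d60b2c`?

5

Reachable from 9ef3437: {152d68f, 58cb8fd, 59af59e, 5d60b2c, 9ef3437, fc25b7e}.
Reachable from 5d60b2c: {5d60b2c}.
In 9ef3437's history but not 5d60b2c's: {152d68f, 58cb8fd, 59af59e, 9ef3437, fc25b7e} — 5 commits.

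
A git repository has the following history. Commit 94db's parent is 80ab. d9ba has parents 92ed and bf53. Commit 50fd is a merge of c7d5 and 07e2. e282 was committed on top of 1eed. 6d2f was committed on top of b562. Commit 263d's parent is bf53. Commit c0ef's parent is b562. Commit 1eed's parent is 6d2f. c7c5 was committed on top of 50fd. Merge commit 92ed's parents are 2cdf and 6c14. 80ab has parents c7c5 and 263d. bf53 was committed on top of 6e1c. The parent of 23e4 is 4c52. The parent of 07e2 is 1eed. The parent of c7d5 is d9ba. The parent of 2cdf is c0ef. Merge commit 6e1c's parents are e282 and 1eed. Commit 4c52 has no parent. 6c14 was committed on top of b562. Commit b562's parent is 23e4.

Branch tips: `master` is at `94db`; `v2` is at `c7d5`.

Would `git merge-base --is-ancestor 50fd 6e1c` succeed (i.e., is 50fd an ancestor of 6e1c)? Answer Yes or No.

Ancestors of 6e1c: {1eed, 23e4, 4c52, 6d2f, 6e1c, b562, e282}.
50fd is not in that set, so it is not an ancestor of 6e1c.

No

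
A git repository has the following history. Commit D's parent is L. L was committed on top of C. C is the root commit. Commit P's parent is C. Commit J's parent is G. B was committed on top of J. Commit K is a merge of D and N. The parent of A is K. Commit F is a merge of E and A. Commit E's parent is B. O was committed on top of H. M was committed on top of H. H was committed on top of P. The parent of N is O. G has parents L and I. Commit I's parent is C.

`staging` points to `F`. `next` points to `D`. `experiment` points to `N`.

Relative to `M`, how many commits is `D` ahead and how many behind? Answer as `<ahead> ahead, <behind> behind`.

Reachable from D: {C, D, L}.
Reachable from M: {C, H, M, P}.
Only in D's history (ahead): {D, L} — 2.
Only in M's history (behind): {H, M, P} — 3.

2 ahead, 3 behind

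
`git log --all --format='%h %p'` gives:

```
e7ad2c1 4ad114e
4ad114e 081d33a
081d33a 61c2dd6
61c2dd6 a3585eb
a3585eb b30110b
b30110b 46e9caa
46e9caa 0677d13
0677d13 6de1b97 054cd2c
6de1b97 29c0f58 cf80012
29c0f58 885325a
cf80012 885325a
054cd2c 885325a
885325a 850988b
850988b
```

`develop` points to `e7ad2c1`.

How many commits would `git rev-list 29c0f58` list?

Walking parent pointers from 29c0f58: reachable set = {29c0f58, 850988b, 885325a}.
That is 3 commits.

3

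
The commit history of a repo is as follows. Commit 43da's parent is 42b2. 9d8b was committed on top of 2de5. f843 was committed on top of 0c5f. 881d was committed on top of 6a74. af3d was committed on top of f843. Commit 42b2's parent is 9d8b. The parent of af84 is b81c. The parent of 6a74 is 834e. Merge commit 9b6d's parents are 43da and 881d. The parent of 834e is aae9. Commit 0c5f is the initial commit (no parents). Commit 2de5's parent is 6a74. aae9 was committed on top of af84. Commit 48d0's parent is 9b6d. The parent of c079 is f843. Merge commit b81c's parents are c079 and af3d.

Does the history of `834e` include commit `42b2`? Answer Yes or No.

Ancestors of 834e: {0c5f, 834e, aae9, af3d, af84, b81c, c079, f843}.
42b2 is not in that set, so it is not an ancestor of 834e.

No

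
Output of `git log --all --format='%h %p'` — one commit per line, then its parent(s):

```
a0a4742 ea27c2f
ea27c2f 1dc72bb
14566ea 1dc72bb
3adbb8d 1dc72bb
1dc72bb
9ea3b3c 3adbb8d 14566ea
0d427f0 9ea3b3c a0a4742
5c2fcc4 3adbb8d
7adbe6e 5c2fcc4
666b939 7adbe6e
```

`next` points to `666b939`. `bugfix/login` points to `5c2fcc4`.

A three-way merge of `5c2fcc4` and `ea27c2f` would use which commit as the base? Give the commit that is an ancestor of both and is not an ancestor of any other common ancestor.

1dc72bb

Ancestors of 5c2fcc4: {1dc72bb, 3adbb8d, 5c2fcc4}.
Ancestors of ea27c2f: {1dc72bb, ea27c2f}.
Common ancestors: {1dc72bb}.
The only common ancestor is 1dc72bb, so it is the merge base.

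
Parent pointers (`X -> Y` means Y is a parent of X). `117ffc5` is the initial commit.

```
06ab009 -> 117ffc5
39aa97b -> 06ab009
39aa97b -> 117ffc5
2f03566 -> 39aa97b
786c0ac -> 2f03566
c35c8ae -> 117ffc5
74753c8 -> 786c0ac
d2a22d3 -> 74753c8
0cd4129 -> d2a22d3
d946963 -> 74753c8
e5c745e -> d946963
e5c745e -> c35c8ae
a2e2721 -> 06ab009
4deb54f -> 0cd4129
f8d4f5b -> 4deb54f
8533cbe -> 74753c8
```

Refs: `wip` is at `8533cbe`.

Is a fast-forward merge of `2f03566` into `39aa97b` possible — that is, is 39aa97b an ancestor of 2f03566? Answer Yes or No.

Yes

A fast-forward from 39aa97b to 2f03566 is possible iff 39aa97b is an ancestor of 2f03566.
Ancestors of 2f03566: {06ab009, 117ffc5, 2f03566, 39aa97b}.
39aa97b is among them, so fast-forward is possible.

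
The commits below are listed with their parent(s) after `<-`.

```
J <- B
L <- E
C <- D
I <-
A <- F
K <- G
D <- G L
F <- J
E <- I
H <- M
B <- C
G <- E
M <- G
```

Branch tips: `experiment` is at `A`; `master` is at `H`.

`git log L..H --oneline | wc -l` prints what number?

3

Reachable from H: {E, G, H, I, M}.
Reachable from L: {E, I, L}.
In H's history but not L's: {G, H, M} — 3 commits.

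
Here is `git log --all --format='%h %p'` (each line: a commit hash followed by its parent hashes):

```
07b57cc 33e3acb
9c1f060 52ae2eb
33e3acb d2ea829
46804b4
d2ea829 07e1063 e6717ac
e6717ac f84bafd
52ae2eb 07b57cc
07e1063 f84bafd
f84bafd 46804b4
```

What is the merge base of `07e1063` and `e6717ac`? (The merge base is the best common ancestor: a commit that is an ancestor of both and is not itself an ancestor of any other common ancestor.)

f84bafd

Ancestors of 07e1063: {07e1063, 46804b4, f84bafd}.
Ancestors of e6717ac: {46804b4, e6717ac, f84bafd}.
Common ancestors: {46804b4, f84bafd}.
Among these, f84bafd is not an ancestor of any other common ancestor — it is the merge base.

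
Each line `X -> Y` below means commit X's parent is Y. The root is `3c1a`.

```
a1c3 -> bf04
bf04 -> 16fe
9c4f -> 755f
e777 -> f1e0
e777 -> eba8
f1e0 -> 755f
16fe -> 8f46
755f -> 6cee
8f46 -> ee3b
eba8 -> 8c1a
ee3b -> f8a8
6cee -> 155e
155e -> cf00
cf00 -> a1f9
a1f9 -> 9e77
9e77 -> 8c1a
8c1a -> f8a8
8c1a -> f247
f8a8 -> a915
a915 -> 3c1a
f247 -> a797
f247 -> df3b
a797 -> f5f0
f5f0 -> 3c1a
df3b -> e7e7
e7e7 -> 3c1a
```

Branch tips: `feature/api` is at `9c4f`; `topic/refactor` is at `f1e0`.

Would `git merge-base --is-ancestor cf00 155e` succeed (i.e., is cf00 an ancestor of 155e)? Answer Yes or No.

Ancestors of 155e (commits reachable by following parents): {155e, 3c1a, 8c1a, 9e77, a1f9, a797, a915, cf00, df3b, e7e7, f247, f5f0, f8a8}.
cf00 is in that set, so it is an ancestor of 155e.

Yes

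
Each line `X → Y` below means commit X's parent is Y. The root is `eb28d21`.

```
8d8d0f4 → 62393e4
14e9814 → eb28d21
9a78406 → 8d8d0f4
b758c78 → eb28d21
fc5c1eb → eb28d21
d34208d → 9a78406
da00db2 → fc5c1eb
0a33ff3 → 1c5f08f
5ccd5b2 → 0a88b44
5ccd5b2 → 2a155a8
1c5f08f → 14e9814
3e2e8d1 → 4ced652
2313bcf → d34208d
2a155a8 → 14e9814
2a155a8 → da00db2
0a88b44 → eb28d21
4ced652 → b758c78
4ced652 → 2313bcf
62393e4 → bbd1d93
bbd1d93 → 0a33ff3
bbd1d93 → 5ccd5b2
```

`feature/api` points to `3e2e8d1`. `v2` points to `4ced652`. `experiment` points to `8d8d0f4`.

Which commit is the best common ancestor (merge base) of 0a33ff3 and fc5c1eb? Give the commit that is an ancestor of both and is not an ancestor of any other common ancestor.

Ancestors of 0a33ff3: {0a33ff3, 14e9814, 1c5f08f, eb28d21}.
Ancestors of fc5c1eb: {eb28d21, fc5c1eb}.
Common ancestors: {eb28d21}.
The only common ancestor is eb28d21, so it is the merge base.

eb28d21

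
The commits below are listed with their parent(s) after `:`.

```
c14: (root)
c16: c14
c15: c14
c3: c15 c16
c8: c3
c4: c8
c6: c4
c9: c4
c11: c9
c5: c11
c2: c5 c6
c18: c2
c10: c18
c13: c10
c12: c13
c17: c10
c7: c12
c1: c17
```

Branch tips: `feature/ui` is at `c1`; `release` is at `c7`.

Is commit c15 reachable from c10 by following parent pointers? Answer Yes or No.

Ancestors of c10 (commits reachable by following parents): {c10, c11, c14, c15, c16, c18, c2, c3, c4, c5, c6, c8, c9}.
c15 is in that set, so it is an ancestor of c10.

Yes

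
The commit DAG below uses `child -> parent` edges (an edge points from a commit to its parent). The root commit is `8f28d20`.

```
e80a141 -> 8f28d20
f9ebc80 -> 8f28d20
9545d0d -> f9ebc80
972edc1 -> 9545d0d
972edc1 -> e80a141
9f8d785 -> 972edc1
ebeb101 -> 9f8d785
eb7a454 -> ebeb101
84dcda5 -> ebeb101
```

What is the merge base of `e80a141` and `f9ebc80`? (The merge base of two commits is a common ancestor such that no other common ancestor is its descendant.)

8f28d20

Ancestors of e80a141: {8f28d20, e80a141}.
Ancestors of f9ebc80: {8f28d20, f9ebc80}.
Common ancestors: {8f28d20}.
The only common ancestor is 8f28d20, so it is the merge base.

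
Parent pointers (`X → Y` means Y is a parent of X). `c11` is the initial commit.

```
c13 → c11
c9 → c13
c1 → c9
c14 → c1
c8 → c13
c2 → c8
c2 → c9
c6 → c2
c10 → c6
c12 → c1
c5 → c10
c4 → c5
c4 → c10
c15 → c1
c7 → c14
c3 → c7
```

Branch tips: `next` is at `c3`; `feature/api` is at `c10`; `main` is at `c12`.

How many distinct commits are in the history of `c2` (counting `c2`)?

5

Walking parent pointers from c2: reachable set = {c11, c13, c2, c8, c9}.
That is 5 commits.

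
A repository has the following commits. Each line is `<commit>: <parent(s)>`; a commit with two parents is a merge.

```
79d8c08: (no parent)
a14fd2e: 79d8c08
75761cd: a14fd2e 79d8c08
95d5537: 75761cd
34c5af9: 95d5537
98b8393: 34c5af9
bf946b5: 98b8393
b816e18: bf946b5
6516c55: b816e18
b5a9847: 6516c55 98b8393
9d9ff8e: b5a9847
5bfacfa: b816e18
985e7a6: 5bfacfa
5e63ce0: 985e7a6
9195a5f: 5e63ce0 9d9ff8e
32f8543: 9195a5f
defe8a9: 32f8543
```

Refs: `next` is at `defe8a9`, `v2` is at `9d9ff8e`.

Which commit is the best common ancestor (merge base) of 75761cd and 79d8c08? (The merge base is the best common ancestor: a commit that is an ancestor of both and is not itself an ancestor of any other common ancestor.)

Ancestors of 75761cd: {75761cd, 79d8c08, a14fd2e}.
Ancestors of 79d8c08: {79d8c08}.
Common ancestors: {79d8c08}.
The only common ancestor is 79d8c08, so it is the merge base.

79d8c08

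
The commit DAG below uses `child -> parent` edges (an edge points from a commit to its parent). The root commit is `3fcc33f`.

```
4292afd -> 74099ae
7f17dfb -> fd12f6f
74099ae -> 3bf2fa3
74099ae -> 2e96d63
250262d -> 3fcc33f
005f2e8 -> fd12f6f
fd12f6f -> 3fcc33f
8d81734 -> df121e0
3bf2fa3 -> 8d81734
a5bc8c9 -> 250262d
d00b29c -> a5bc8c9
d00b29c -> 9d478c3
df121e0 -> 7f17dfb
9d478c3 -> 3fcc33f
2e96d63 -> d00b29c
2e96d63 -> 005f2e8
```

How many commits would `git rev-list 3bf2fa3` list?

6

Walking parent pointers from 3bf2fa3: reachable set = {3bf2fa3, 3fcc33f, 7f17dfb, 8d81734, df121e0, fd12f6f}.
That is 6 commits.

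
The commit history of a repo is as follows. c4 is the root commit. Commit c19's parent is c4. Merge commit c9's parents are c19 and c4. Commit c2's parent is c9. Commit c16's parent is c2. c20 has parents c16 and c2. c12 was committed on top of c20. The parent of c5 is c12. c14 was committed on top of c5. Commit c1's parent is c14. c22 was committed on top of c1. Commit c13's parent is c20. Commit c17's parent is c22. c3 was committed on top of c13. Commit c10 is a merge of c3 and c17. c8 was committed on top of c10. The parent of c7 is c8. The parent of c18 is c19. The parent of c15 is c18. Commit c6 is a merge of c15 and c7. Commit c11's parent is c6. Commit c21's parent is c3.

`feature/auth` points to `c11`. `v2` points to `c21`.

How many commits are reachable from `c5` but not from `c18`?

Reachable from c5: {c12, c16, c19, c2, c20, c4, c5, c9}.
Reachable from c18: {c18, c19, c4}.
In c5's history but not c18's: {c12, c16, c2, c20, c5, c9} — 6 commits.

6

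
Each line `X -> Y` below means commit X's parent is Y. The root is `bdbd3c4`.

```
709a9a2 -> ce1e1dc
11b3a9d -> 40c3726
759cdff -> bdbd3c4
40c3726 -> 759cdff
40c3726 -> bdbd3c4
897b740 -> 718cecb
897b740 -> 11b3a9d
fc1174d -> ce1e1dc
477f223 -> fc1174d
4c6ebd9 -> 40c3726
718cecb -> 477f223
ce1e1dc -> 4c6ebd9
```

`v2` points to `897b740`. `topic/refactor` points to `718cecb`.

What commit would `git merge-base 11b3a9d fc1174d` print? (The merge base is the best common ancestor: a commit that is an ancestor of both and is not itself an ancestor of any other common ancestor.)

40c3726

Ancestors of 11b3a9d: {11b3a9d, 40c3726, 759cdff, bdbd3c4}.
Ancestors of fc1174d: {40c3726, 4c6ebd9, 759cdff, bdbd3c4, ce1e1dc, fc1174d}.
Common ancestors: {40c3726, 759cdff, bdbd3c4}.
Among these, 40c3726 is not an ancestor of any other common ancestor — it is the merge base.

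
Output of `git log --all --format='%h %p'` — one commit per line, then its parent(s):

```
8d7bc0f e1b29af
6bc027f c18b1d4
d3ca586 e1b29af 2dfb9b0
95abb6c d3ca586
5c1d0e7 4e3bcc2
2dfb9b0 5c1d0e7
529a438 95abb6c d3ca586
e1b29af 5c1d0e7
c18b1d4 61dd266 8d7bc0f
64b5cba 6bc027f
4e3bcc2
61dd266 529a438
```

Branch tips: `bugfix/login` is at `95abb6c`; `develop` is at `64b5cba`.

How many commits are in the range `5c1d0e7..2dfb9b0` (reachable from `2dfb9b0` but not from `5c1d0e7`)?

1

Reachable from 2dfb9b0: {2dfb9b0, 4e3bcc2, 5c1d0e7}.
Reachable from 5c1d0e7: {4e3bcc2, 5c1d0e7}.
In 2dfb9b0's history but not 5c1d0e7's: {2dfb9b0} — 1 commit.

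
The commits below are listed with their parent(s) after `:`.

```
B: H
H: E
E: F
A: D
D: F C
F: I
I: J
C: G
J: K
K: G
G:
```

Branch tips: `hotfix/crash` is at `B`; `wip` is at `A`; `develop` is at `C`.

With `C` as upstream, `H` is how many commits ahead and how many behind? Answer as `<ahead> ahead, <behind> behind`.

6 ahead, 1 behind

Reachable from H: {E, F, G, H, I, J, K}.
Reachable from C: {C, G}.
Only in H's history (ahead): {E, F, H, I, J, K} — 6.
Only in C's history (behind): {C} — 1.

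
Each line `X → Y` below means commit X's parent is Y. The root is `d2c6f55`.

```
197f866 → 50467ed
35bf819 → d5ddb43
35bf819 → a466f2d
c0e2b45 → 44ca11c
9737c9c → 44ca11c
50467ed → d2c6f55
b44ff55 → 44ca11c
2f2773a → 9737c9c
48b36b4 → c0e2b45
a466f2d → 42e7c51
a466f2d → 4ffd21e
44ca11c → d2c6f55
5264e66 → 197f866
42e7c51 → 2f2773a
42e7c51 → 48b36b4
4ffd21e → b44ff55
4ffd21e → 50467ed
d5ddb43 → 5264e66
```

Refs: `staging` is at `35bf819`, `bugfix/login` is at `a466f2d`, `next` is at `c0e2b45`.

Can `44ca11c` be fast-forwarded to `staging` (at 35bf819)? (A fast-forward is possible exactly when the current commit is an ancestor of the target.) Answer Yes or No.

A fast-forward from 44ca11c to 35bf819 is possible iff 44ca11c is an ancestor of 35bf819.
Ancestors of 35bf819: {197f866, 2f2773a, 35bf819, 42e7c51, 44ca11c, 48b36b4, 4ffd21e, 50467ed, 5264e66, 9737c9c, a466f2d, b44ff55, c0e2b45, d2c6f55, d5ddb43}.
44ca11c is among them, so fast-forward is possible.

Yes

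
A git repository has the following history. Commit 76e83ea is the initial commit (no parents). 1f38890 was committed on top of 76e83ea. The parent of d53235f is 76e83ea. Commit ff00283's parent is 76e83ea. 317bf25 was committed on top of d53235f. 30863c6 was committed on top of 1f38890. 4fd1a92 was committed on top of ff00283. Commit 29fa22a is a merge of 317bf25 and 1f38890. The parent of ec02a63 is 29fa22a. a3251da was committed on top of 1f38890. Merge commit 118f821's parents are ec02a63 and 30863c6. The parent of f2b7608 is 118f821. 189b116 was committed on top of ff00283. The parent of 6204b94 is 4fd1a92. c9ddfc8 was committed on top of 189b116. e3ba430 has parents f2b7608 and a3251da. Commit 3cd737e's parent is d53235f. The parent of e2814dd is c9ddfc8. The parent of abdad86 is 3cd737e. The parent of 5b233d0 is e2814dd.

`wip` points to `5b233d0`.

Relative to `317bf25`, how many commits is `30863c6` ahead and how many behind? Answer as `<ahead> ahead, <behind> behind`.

2 ahead, 2 behind

Reachable from 30863c6: {1f38890, 30863c6, 76e83ea}.
Reachable from 317bf25: {317bf25, 76e83ea, d53235f}.
Only in 30863c6's history (ahead): {1f38890, 30863c6} — 2.
Only in 317bf25's history (behind): {317bf25, d53235f} — 2.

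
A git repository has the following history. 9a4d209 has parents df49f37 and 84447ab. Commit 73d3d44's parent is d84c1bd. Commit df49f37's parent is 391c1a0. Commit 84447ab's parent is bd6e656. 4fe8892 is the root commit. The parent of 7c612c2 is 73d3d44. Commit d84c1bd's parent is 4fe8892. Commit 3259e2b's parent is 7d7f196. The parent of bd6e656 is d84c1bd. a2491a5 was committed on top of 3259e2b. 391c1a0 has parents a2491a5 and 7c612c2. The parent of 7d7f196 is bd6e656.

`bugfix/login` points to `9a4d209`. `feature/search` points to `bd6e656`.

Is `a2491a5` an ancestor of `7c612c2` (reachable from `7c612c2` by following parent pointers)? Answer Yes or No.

Ancestors of 7c612c2: {4fe8892, 73d3d44, 7c612c2, d84c1bd}.
a2491a5 is not in that set, so it is not an ancestor of 7c612c2.

No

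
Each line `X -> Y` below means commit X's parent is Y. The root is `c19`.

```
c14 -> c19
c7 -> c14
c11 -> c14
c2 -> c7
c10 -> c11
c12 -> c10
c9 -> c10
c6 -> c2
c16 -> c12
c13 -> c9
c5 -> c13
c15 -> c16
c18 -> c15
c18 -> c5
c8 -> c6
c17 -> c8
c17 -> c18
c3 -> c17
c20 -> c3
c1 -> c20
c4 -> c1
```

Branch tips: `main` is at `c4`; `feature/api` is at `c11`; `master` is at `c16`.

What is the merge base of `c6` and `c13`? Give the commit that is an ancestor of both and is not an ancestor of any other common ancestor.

c14

Ancestors of c6: {c14, c19, c2, c6, c7}.
Ancestors of c13: {c10, c11, c13, c14, c19, c9}.
Common ancestors: {c14, c19}.
Among these, c14 is not an ancestor of any other common ancestor — it is the merge base.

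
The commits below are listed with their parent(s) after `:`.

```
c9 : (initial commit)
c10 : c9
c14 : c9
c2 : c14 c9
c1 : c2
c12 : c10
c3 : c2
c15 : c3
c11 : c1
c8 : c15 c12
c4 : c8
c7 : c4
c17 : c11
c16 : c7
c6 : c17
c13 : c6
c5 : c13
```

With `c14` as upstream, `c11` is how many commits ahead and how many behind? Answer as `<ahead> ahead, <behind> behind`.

3 ahead, 0 behind

Reachable from c11: {c1, c11, c14, c2, c9}.
Reachable from c14: {c14, c9}.
Only in c11's history (ahead): {c1, c11, c2} — 3.
Only in c14's history (behind): {} — 0.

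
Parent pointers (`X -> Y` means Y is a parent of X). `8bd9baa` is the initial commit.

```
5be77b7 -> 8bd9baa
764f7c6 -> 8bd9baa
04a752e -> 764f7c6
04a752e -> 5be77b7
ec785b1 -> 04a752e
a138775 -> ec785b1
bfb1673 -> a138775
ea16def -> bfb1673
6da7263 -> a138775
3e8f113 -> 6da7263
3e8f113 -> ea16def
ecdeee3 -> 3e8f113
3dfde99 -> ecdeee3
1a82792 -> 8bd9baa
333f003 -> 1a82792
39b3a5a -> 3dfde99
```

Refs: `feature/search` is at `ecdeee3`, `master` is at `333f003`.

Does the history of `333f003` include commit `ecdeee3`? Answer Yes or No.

No

Ancestors of 333f003: {1a82792, 333f003, 8bd9baa}.
ecdeee3 is not in that set, so it is not an ancestor of 333f003.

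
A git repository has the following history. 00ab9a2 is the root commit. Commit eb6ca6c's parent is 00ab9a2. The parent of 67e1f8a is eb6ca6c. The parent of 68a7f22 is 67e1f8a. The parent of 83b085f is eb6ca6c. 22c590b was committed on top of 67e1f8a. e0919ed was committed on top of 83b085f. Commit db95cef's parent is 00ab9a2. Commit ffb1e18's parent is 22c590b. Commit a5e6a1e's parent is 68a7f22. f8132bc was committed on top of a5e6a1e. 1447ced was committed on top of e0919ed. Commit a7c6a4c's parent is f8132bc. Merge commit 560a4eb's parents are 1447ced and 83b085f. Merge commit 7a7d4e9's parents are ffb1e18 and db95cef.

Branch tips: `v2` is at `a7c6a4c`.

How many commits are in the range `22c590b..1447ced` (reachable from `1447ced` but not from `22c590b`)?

3

Reachable from 1447ced: {00ab9a2, 1447ced, 83b085f, e0919ed, eb6ca6c}.
Reachable from 22c590b: {00ab9a2, 22c590b, 67e1f8a, eb6ca6c}.
In 1447ced's history but not 22c590b's: {1447ced, 83b085f, e0919ed} — 3 commits.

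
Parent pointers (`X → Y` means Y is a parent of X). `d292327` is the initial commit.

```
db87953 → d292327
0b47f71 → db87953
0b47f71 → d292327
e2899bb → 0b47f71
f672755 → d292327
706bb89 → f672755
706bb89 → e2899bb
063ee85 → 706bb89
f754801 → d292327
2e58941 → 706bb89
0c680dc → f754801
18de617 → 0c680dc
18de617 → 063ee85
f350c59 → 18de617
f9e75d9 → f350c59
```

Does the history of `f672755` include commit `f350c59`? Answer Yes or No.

Ancestors of f672755: {d292327, f672755}.
f350c59 is not in that set, so it is not an ancestor of f672755.

No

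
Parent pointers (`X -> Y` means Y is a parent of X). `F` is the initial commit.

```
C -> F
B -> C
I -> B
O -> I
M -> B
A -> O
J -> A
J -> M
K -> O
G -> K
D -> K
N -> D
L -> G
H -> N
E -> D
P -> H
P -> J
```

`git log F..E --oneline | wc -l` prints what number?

7

Reachable from E: {B, C, D, E, F, I, K, O}.
Reachable from F: {F}.
In E's history but not F's: {B, C, D, E, I, K, O} — 7 commits.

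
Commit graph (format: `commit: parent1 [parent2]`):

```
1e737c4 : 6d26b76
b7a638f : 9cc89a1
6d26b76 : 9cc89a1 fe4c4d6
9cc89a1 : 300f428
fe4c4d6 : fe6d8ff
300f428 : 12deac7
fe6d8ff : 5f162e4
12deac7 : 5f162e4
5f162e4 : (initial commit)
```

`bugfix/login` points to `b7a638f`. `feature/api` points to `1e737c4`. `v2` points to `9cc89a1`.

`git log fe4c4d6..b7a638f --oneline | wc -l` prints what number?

4

Reachable from b7a638f: {12deac7, 300f428, 5f162e4, 9cc89a1, b7a638f}.
Reachable from fe4c4d6: {5f162e4, fe4c4d6, fe6d8ff}.
In b7a638f's history but not fe4c4d6's: {12deac7, 300f428, 9cc89a1, b7a638f} — 4 commits.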